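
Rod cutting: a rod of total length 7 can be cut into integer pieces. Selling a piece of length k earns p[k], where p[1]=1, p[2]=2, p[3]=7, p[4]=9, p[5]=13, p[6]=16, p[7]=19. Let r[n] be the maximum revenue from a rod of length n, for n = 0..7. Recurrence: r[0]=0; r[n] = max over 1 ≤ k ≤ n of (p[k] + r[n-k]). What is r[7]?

   n    0    1    2    3    4    5    6    7
r[n]    0    1    2    7    9   13   16   19

19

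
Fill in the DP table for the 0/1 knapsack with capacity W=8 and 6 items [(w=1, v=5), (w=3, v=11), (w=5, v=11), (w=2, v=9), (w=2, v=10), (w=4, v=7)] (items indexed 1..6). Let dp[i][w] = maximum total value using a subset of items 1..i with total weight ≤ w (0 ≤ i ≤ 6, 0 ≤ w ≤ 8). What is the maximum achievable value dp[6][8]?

i\w   0   1   2   3   4   5   6   7   8
  0   0   0   0   0   0   0   0   0   0
  1   0   5   5   5   5   5   5   5   5
  2   0   5   5  11  16  16  16  16  16
  3   0   5   5  11  16  16  16  16  22
  4   0   5   9  14  16  20  25  25  25
  5   0   5  10  15  19  24  26  30  35
  6   0   5  10  15  19  24  26  30  35

35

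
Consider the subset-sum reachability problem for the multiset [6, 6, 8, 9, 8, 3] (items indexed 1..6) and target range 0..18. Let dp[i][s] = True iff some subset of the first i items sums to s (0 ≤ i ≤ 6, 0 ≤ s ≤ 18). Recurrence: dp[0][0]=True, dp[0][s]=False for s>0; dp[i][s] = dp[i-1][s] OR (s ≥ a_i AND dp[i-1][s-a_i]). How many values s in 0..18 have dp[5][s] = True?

i\s   0   1   2   3   4   5   6   7   8   9  10  11  12  13  14  15  16  17  18
  0   T   F   F   F   F   F   F   F   F   F   F   F   F   F   F   F   F   F   F
  1   T   F   F   F   F   F   T   F   F   F   F   F   F   F   F   F   F   F   F
  2   T   F   F   F   F   F   T   F   F   F   F   F   T   F   F   F   F   F   F
  3   T   F   F   F   F   F   T   F   T   F   F   F   T   F   T   F   F   F   F
  4   T   F   F   F   F   F   T   F   T   T   F   F   T   F   T   T   F   T   F
  5   T   F   F   F   F   F   T   F   T   T   F   F   T   F   T   T   T   T   F
  6   T   F   F   T   F   F   T   F   T   T   F   T   T   F   T   T   T   T   T

9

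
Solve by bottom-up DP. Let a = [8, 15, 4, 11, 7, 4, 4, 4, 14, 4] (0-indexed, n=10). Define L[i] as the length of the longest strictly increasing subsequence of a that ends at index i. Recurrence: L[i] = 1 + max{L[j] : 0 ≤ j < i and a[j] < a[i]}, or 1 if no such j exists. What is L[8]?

3

   i    0    1    2    3    4    5    6    7    8    9
a[i]    8   15    4   11    7    4    4    4   14    4
L[i]    1    2    1    2    2    1    1    1    3    1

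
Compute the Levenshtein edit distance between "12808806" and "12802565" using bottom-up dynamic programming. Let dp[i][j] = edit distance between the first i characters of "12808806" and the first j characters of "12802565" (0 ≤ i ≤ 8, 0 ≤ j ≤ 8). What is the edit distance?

   ''  1  2  8  0  2  5  6  5
''  0  1  2  3  4  5  6  7  8
 1  1  0  1  2  3  4  5  6  7
 2  2  1  0  1  2  3  4  5  6
 8  3  2  1  0  1  2  3  4  5
 0  4  3  2  1  0  1  2  3  4
 8  5  4  3  2  1  1  2  3  4
 8  6  5  4  3  2  2  2  3  4
 0  7  6  5  4  3  3  3  3  4
 6  8  7  6  5  4  4  4  3  4

4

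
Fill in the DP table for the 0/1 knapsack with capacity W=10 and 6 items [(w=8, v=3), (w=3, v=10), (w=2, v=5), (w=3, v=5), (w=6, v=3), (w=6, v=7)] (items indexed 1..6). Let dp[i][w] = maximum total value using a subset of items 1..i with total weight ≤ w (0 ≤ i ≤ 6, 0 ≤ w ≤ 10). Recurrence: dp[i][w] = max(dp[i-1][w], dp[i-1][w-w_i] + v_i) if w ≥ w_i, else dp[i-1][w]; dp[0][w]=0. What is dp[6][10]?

i\w   0   1   2   3   4   5   6   7   8   9  10
  0   0   0   0   0   0   0   0   0   0   0   0
  1   0   0   0   0   0   0   0   0   3   3   3
  2   0   0   0  10  10  10  10  10  10  10  10
  3   0   0   5  10  10  15  15  15  15  15  15
  4   0   0   5  10  10  15  15  15  20  20  20
  5   0   0   5  10  10  15  15  15  20  20  20
  6   0   0   5  10  10  15  15  15  20  20  20

20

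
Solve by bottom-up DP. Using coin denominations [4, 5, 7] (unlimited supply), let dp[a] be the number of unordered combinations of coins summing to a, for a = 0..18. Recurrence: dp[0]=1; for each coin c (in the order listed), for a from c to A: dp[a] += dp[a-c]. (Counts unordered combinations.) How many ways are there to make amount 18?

after  coin     0     1     2     3     4     5     6     7     8     9    10    11    12    13    14    15    16    17    18
          4     1     0     0     0     1     0     0     0     1     0     0     0     1     0     0     0     1     0     0
          5     1     0     0     0     1     1     0     0     1     1     1     0     1     1     1     1     1     1     1
          7     1     0     0     0     1     1     0     1     1     1     1     1     2     1     2     2     2     2     2

2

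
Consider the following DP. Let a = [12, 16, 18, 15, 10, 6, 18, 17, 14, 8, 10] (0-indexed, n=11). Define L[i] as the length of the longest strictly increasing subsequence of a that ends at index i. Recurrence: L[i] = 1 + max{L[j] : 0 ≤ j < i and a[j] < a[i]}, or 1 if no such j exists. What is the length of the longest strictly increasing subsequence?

3

   i    0    1    2    3    4    5    6    7    8    9   10
a[i]   12   16   18   15   10    6   18   17   14    8   10
L[i]    1    2    3    2    1    1    3    3    2    2    3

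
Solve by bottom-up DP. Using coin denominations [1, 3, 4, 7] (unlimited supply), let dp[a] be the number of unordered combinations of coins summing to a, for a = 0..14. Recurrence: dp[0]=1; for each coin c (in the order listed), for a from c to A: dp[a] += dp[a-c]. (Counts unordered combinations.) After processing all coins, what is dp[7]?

after  coin     0     1     2     3     4     5     6     7     8     9    10    11    12    13    14
          1     1     1     1     1     1     1     1     1     1     1     1     1     1     1     1
          3     1     1     1     2     2     2     3     3     3     4     4     4     5     5     5
          4     1     1     1     2     3     3     4     5     6     7     8     9    11    12    13
          7     1     1     1     2     3     3     4     6     7     8    10    12    14    16    19

6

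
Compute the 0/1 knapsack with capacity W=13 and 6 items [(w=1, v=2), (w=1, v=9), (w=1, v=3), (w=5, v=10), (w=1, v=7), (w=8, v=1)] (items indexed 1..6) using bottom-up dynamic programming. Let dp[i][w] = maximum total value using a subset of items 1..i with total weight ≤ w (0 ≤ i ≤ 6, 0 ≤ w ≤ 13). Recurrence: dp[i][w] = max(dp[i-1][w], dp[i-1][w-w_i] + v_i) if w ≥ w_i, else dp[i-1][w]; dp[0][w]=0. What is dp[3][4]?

i\w   0   1   2   3   4   5   6   7   8   9  10  11  12  13
  0   0   0   0   0   0   0   0   0   0   0   0   0   0   0
  1   0   2   2   2   2   2   2   2   2   2   2   2   2   2
  2   0   9  11  11  11  11  11  11  11  11  11  11  11  11
  3   0   9  12  14  14  14  14  14  14  14  14  14  14  14
  4   0   9  12  14  14  14  19  22  24  24  24  24  24  24
  5   0   9  16  19  21  21  21  26  29  31  31  31  31  31
  6   0   9  16  19  21  21  21  26  29  31  31  31  31  31

14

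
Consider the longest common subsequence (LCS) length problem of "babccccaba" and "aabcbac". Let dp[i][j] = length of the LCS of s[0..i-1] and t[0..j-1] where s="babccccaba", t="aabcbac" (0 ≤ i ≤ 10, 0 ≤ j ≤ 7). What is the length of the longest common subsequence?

5

   ''  a  a  b  c  b  a  c
''  0  0  0  0  0  0  0  0
 b  0  0  0  1  1  1  1  1
 a  0  1  1  1  1  1  2  2
 b  0  1  1  2  2  2  2  2
 c  0  1  1  2  3  3  3  3
 c  0  1  1  2  3  3  3  4
 c  0  1  1  2  3  3  3  4
 c  0  1  1  2  3  3  3  4
 a  0  1  2  2  3  3  4  4
 b  0  1  2  3  3  4  4  4
 a  0  1  2  3  3  4  5  5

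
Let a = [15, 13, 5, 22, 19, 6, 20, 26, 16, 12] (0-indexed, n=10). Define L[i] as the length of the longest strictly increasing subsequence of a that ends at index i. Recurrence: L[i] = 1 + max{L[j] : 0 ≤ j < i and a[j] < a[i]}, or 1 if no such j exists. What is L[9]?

   i    0    1    2    3    4    5    6    7    8    9
a[i]   15   13    5   22   19    6   20   26   16   12
L[i]    1    1    1    2    2    2    3    4    3    3

3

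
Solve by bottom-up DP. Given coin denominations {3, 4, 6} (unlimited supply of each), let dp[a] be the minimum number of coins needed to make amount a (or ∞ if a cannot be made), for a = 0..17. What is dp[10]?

2

 a  0  1  2  3  4  5  6  7  8  9 10 11 12 13 14 15 16 17
dp  0  -  -  1  1  -  1  2  2  2  2  3  2  3  3  3  3  4
(- denotes ∞ / unreachable)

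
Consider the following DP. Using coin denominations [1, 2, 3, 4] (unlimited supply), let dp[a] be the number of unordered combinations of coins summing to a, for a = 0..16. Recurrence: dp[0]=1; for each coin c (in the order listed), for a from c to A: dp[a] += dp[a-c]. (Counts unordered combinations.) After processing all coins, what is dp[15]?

after  coin     0     1     2     3     4     5     6     7     8     9    10    11    12    13    14    15    16
          1     1     1     1     1     1     1     1     1     1     1     1     1     1     1     1     1     1
          2     1     1     2     2     3     3     4     4     5     5     6     6     7     7     8     8     9
          3     1     1     2     3     4     5     7     8    10    12    14    16    19    21    24    27    30
          4     1     1     2     3     5     6     9    11    15    18    23    27    34    39    47    54    64

54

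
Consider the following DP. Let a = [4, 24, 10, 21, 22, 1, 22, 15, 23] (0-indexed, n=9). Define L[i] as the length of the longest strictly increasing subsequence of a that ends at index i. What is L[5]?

1

   i    0    1    2    3    4    5    6    7    8
a[i]    4   24   10   21   22    1   22   15   23
L[i]    1    2    2    3    4    1    4    3    5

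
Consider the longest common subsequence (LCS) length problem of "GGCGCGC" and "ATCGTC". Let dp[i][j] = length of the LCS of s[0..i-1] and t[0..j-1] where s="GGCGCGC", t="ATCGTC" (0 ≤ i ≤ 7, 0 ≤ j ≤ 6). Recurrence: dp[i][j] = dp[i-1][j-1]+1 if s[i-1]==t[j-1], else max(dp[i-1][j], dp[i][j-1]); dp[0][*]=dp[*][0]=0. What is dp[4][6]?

2

   ''  A  T  C  G  T  C
''  0  0  0  0  0  0  0
 G  0  0  0  0  1  1  1
 G  0  0  0  0  1  1  1
 C  0  0  0  1  1  1  2
 G  0  0  0  1  2  2  2
 C  0  0  0  1  2  2  3
 G  0  0  0  1  2  2  3
 C  0  0  0  1  2  2  3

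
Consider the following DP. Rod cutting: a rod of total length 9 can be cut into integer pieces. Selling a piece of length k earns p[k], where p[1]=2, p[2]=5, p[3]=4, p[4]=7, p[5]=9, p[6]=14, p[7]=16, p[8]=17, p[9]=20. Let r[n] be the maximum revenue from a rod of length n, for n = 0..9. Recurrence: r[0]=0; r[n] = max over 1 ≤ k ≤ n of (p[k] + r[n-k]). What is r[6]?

15

   n    0    1    2    3    4    5    6    7    8    9
r[n]    0    2    5    7   10   12   15   17   20   22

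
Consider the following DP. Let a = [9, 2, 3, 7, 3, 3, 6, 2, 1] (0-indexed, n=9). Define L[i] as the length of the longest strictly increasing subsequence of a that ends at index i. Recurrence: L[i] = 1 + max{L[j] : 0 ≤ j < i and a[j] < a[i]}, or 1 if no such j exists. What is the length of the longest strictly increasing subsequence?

   i    0    1    2    3    4    5    6    7    8
a[i]    9    2    3    7    3    3    6    2    1
L[i]    1    1    2    3    2    2    3    1    1

3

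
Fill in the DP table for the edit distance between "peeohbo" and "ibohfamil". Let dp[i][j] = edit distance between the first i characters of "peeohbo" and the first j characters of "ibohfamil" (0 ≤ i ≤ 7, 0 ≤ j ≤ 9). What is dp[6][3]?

5

   ''  i  b  o  h  f  a  m  i  l
''  0  1  2  3  4  5  6  7  8  9
 p  1  1  2  3  4  5  6  7  8  9
 e  2  2  2  3  4  5  6  7  8  9
 e  3  3  3  3  4  5  6  7  8  9
 o  4  4  4  3  4  5  6  7  8  9
 h  5  5  5  4  3  4  5  6  7  8
 b  6  6  5  5  4  4  5  6  7  8
 o  7  7  6  5  5  5  5  6  7  8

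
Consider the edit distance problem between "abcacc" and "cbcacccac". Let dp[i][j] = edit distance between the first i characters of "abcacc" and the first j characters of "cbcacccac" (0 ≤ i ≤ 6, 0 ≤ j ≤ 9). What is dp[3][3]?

1

   ''  c  b  c  a  c  c  c  a  c
''  0  1  2  3  4  5  6  7  8  9
 a  1  1  2  3  3  4  5  6  7  8
 b  2  2  1  2  3  4  5  6  7  8
 c  3  2  2  1  2  3  4  5  6  7
 a  4  3  3  2  1  2  3  4  5  6
 c  5  4  4  3  2  1  2  3  4  5
 c  6  5  5  4  3  2  1  2  3  4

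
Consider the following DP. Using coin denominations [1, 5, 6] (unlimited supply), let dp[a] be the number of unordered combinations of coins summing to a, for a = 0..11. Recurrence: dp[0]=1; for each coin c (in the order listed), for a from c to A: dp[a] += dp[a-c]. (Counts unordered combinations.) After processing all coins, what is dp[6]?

after  coin     0     1     2     3     4     5     6     7     8     9    10    11
          1     1     1     1     1     1     1     1     1     1     1     1     1
          5     1     1     1     1     1     2     2     2     2     2     3     3
          6     1     1     1     1     1     2     3     3     3     3     4     5

3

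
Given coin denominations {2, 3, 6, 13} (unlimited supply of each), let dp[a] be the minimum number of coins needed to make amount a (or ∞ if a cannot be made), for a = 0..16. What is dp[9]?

 a  0  1  2  3  4  5  6  7  8  9 10 11 12 13 14 15 16
dp  0  -  1  1  2  2  1  3  2  2  3  3  2  1  3  2  2
(- denotes ∞ / unreachable)

2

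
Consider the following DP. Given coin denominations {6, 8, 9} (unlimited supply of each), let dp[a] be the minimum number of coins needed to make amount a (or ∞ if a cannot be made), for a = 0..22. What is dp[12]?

 a  0  1  2  3  4  5  6  7  8  9 10 11 12 13 14 15 16 17 18 19 20 21 22
dp  0  -  -  -  -  -  1  -  1  1  -  -  2  -  2  2  2  2  2  -  3  3  3
(- denotes ∞ / unreachable)

2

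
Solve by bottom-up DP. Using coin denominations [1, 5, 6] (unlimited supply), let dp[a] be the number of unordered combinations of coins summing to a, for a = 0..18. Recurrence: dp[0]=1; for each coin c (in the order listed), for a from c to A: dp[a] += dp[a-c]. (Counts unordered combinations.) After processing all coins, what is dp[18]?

10

after  coin     0     1     2     3     4     5     6     7     8     9    10    11    12    13    14    15    16    17    18
          1     1     1     1     1     1     1     1     1     1     1     1     1     1     1     1     1     1     1     1
          5     1     1     1     1     1     2     2     2     2     2     3     3     3     3     3     4     4     4     4
          6     1     1     1     1     1     2     3     3     3     3     4     5     6     6     6     7     8     9    10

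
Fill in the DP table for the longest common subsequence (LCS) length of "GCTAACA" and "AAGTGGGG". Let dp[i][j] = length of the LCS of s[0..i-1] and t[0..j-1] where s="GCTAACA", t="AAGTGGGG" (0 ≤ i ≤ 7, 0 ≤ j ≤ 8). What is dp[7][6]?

2

   ''  A  A  G  T  G  G  G  G
''  0  0  0  0  0  0  0  0  0
 G  0  0  0  1  1  1  1  1  1
 C  0  0  0  1  1  1  1  1  1
 T  0  0  0  1  2  2  2  2  2
 A  0  1  1  1  2  2  2  2  2
 A  0  1  2  2  2  2  2  2  2
 C  0  1  2  2  2  2  2  2  2
 A  0  1  2  2  2  2  2  2  2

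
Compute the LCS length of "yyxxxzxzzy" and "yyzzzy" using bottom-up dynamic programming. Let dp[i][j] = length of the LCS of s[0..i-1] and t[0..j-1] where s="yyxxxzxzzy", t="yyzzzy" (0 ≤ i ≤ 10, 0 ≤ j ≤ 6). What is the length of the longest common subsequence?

   ''  y  y  z  z  z  y
''  0  0  0  0  0  0  0
 y  0  1  1  1  1  1  1
 y  0  1  2  2  2  2  2
 x  0  1  2  2  2  2  2
 x  0  1  2  2  2  2  2
 x  0  1  2  2  2  2  2
 z  0  1  2  3  3  3  3
 x  0  1  2  3  3  3  3
 z  0  1  2  3  4  4  4
 z  0  1  2  3  4  5  5
 y  0  1  2  3  4  5  6

6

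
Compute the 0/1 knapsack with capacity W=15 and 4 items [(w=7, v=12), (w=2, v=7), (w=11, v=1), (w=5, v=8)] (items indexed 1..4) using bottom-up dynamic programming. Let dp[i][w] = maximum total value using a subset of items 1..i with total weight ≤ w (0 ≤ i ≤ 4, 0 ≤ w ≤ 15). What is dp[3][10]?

19

i\w   0   1   2   3   4   5   6   7   8   9  10  11  12  13  14  15
  0   0   0   0   0   0   0   0   0   0   0   0   0   0   0   0   0
  1   0   0   0   0   0   0   0  12  12  12  12  12  12  12  12  12
  2   0   0   7   7   7   7   7  12  12  19  19  19  19  19  19  19
  3   0   0   7   7   7   7   7  12  12  19  19  19  19  19  19  19
  4   0   0   7   7   7   8   8  15  15  19  19  19  20  20  27  27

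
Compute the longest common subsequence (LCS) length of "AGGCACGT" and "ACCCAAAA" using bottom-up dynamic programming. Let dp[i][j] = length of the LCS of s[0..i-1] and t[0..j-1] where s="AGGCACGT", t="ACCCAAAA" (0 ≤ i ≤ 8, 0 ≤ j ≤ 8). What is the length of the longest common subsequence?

3

   ''  A  C  C  C  A  A  A  A
''  0  0  0  0  0  0  0  0  0
 A  0  1  1  1  1  1  1  1  1
 G  0  1  1  1  1  1  1  1  1
 G  0  1  1  1  1  1  1  1  1
 C  0  1  2  2  2  2  2  2  2
 A  0  1  2  2  2  3  3  3  3
 C  0  1  2  3  3  3  3  3  3
 G  0  1  2  3  3  3  3  3  3
 T  0  1  2  3  3  3  3  3  3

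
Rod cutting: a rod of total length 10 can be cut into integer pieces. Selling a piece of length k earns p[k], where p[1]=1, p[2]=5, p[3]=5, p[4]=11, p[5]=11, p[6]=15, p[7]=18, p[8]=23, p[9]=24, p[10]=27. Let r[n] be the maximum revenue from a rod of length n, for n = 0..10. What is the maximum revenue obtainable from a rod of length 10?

   n    0    1    2    3    4    5    6    7    8    9   10
r[n]    0    1    5    6   11   12   16   18   23   24   28

28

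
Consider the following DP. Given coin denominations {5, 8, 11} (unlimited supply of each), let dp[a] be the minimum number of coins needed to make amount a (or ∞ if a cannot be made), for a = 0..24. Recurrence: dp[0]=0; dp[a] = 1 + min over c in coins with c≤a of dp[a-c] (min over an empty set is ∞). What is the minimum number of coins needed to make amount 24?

 a  0  1  2  3  4  5  6  7  8  9 10 11 12 13 14 15 16 17 18 19 20 21 22 23 24
dp  0  -  -  -  -  1  -  -  1  -  2  1  -  2  -  3  2  -  3  2  4  3  2  4  3
(- denotes ∞ / unreachable)

3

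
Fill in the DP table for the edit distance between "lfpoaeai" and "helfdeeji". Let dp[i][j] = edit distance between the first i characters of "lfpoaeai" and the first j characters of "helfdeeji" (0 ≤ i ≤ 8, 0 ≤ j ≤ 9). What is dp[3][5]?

   ''  h  e  l  f  d  e  e  j  i
''  0  1  2  3  4  5  6  7  8  9
 l  1  1  2  2  3  4  5  6  7  8
 f  2  2  2  3  2  3  4  5  6  7
 p  3  3  3  3  3  3  4  5  6  7
 o  4  4  4  4  4  4  4  5  6  7
 a  5  5  5  5  5  5  5  5  6  7
 e  6  6  5  6  6  6  5  5  6  7
 a  7  7  6  6  7  7  6  6  6  7
 i  8  8  7  7  7  8  7  7  7  6

3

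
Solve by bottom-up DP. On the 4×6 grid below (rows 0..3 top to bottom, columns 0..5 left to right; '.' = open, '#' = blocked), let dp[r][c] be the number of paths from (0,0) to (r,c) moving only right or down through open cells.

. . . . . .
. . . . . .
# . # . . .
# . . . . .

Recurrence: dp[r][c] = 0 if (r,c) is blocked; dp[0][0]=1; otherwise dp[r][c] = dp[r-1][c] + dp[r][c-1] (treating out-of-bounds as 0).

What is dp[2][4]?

r\c   0   1   2   3   4   5
  0   1   1   1   1   1   1
  1   1   2   3   4   5   6
  2   0   2   0   4   9  15
  3   0   2   2   6  15  30

9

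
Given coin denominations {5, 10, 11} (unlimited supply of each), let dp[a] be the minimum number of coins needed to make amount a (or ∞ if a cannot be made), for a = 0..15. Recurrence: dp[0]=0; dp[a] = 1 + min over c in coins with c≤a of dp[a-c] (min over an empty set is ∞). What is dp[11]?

 a  0  1  2  3  4  5  6  7  8  9 10 11 12 13 14 15
dp  0  -  -  -  -  1  -  -  -  -  1  1  -  -  -  2
(- denotes ∞ / unreachable)

1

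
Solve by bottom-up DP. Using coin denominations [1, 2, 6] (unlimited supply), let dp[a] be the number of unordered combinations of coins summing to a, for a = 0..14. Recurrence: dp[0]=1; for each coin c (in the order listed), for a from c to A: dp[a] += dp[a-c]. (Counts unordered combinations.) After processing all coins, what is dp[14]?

after  coin     0     1     2     3     4     5     6     7     8     9    10    11    12    13    14
          1     1     1     1     1     1     1     1     1     1     1     1     1     1     1     1
          2     1     1     2     2     3     3     4     4     5     5     6     6     7     7     8
          6     1     1     2     2     3     3     5     5     7     7     9     9    12    12    15

15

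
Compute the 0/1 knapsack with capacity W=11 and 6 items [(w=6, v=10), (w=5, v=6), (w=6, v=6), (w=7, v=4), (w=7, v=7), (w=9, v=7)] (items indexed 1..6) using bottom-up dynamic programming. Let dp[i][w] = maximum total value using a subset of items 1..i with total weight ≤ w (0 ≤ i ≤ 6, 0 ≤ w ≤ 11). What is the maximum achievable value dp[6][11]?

16

i\w   0   1   2   3   4   5   6   7   8   9  10  11
  0   0   0   0   0   0   0   0   0   0   0   0   0
  1   0   0   0   0   0   0  10  10  10  10  10  10
  2   0   0   0   0   0   6  10  10  10  10  10  16
  3   0   0   0   0   0   6  10  10  10  10  10  16
  4   0   0   0   0   0   6  10  10  10  10  10  16
  5   0   0   0   0   0   6  10  10  10  10  10  16
  6   0   0   0   0   0   6  10  10  10  10  10  16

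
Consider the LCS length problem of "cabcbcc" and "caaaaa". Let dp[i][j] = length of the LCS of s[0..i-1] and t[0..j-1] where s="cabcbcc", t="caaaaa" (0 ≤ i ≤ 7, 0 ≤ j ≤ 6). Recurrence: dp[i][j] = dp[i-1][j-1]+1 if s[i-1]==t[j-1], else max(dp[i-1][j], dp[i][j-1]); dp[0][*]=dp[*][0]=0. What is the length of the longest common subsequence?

   ''  c  a  a  a  a  a
''  0  0  0  0  0  0  0
 c  0  1  1  1  1  1  1
 a  0  1  2  2  2  2  2
 b  0  1  2  2  2  2  2
 c  0  1  2  2  2  2  2
 b  0  1  2  2  2  2  2
 c  0  1  2  2  2  2  2
 c  0  1  2  2  2  2  2

2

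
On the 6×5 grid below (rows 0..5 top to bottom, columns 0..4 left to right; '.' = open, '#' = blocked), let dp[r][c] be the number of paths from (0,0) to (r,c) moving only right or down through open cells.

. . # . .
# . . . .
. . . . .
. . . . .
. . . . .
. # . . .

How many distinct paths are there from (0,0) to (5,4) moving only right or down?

34

r\c   0   1   2   3   4
  0   1   1   0   0   0
  1   0   1   1   1   1
  2   0   1   2   3   4
  3   0   1   3   6  10
  4   0   1   4  10  20
  5   0   0   4  14  34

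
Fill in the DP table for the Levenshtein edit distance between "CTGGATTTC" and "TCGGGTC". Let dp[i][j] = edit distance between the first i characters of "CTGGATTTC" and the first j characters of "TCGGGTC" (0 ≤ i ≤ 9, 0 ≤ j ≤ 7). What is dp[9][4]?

   ''  T  C  G  G  G  T  C
''  0  1  2  3  4  5  6  7
 C  1  1  1  2  3  4  5  6
 T  2  1  2  2  3  4  4  5
 G  3  2  2  2  2  3  4  5
 G  4  3  3  2  2  2  3  4
 A  5  4  4  3  3  3  3  4
 T  6  5  5  4  4  4  3  4
 T  7  6  6  5  5  5  4  4
 T  8  7  7  6  6  6  5  5
 C  9  8  7  7  7  7  6  5

7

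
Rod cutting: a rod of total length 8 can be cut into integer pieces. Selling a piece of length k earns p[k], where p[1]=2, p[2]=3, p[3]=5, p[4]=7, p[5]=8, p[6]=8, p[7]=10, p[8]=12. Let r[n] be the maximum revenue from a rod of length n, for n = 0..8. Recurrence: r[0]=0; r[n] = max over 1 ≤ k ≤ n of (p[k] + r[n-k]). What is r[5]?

10

   n    0    1    2    3    4    5    6    7    8
r[n]    0    2    4    6    8   10   12   14   16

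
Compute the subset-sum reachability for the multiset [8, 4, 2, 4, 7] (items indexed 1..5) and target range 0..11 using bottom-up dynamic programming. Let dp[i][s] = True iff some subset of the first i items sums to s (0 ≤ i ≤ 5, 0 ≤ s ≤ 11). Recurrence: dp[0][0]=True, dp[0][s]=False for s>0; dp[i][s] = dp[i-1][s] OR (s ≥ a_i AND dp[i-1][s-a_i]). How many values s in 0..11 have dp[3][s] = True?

6

i\s   0   1   2   3   4   5   6   7   8   9  10  11
  0   T   F   F   F   F   F   F   F   F   F   F   F
  1   T   F   F   F   F   F   F   F   T   F   F   F
  2   T   F   F   F   T   F   F   F   T   F   F   F
  3   T   F   T   F   T   F   T   F   T   F   T   F
  4   T   F   T   F   T   F   T   F   T   F   T   F
  5   T   F   T   F   T   F   T   T   T   T   T   T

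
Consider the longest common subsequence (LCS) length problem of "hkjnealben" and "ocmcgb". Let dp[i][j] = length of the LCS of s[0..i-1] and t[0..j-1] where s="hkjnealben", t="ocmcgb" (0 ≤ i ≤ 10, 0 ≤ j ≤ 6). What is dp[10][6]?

1

   ''  o  c  m  c  g  b
''  0  0  0  0  0  0  0
 h  0  0  0  0  0  0  0
 k  0  0  0  0  0  0  0
 j  0  0  0  0  0  0  0
 n  0  0  0  0  0  0  0
 e  0  0  0  0  0  0  0
 a  0  0  0  0  0  0  0
 l  0  0  0  0  0  0  0
 b  0  0  0  0  0  0  1
 e  0  0  0  0  0  0  1
 n  0  0  0  0  0  0  1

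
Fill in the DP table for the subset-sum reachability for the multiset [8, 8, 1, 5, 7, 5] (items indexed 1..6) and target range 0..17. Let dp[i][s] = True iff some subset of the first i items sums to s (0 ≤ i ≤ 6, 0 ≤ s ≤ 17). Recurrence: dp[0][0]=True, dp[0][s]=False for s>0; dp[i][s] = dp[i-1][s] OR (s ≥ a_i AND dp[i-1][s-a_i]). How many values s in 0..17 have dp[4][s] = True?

10

i\s   0   1   2   3   4   5   6   7   8   9  10  11  12  13  14  15  16  17
  0   T   F   F   F   F   F   F   F   F   F   F   F   F   F   F   F   F   F
  1   T   F   F   F   F   F   F   F   T   F   F   F   F   F   F   F   F   F
  2   T   F   F   F   F   F   F   F   T   F   F   F   F   F   F   F   T   F
  3   T   T   F   F   F   F   F   F   T   T   F   F   F   F   F   F   T   T
  4   T   T   F   F   F   T   T   F   T   T   F   F   F   T   T   F   T   T
  5   T   T   F   F   F   T   T   T   T   T   F   F   T   T   T   T   T   T
  6   T   T   F   F   F   T   T   T   T   T   T   T   T   T   T   T   T   T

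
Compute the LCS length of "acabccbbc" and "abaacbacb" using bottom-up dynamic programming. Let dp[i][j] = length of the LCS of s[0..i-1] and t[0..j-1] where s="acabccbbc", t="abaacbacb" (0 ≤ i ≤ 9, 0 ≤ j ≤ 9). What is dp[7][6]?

4

   ''  a  b  a  a  c  b  a  c  b
''  0  0  0  0  0  0  0  0  0  0
 a  0  1  1  1  1  1  1  1  1  1
 c  0  1  1  1  1  2  2  2  2  2
 a  0  1  1  2  2  2  2  3  3  3
 b  0  1  2  2  2  2  3  3  3  4
 c  0  1  2  2  2  3  3  3  4  4
 c  0  1  2  2  2  3  3  3  4  4
 b  0  1  2  2  2  3  4  4  4  5
 b  0  1  2  2  2  3  4  4  4  5
 c  0  1  2  2  2  3  4  4  5  5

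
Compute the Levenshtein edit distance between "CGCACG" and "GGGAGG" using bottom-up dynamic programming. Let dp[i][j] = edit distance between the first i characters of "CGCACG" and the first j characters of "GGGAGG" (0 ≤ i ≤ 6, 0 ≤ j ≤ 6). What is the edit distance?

3

   ''  G  G  G  A  G  G
''  0  1  2  3  4  5  6
 C  1  1  2  3  4  5  6
 G  2  1  1  2  3  4  5
 C  3  2  2  2  3  4  5
 A  4  3  3  3  2  3  4
 C  5  4  4  4  3  3  4
 G  6  5  4  4  4  3  3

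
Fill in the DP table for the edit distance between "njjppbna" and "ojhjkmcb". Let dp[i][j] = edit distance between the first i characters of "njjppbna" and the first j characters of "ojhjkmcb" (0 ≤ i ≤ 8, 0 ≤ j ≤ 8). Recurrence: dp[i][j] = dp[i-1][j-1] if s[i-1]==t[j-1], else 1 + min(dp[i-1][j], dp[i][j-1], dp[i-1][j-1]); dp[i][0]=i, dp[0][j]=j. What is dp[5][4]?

   ''  o  j  h  j  k  m  c  b
''  0  1  2  3  4  5  6  7  8
 n  1  1  2  3  4  5  6  7  8
 j  2  2  1  2  3  4  5  6  7
 j  3  3  2  2  2  3  4  5  6
 p  4  4  3  3  3  3  4  5  6
 p  5  5  4  4  4  4  4  5  6
 b  6  6  5  5  5  5  5  5  5
 n  7  7  6  6  6  6  6  6  6
 a  8  8  7  7  7  7  7  7  7

4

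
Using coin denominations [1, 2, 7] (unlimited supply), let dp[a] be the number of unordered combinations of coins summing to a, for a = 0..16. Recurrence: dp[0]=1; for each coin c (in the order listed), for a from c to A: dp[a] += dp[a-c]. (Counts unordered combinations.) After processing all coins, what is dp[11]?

after  coin     0     1     2     3     4     5     6     7     8     9    10    11    12    13    14    15    16
          1     1     1     1     1     1     1     1     1     1     1     1     1     1     1     1     1     1
          2     1     1     2     2     3     3     4     4     5     5     6     6     7     7     8     8     9
          7     1     1     2     2     3     3     4     5     6     7     8     9    10    11    13    14    16

9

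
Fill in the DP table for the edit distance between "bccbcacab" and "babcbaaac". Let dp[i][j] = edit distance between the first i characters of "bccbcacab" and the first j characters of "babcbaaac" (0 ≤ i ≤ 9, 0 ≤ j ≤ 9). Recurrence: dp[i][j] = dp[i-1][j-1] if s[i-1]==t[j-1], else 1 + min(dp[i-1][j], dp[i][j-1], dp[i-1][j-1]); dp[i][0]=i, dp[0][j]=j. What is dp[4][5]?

   ''  b  a  b  c  b  a  a  a  c
''  0  1  2  3  4  5  6  7  8  9
 b  1  0  1  2  3  4  5  6  7  8
 c  2  1  1  2  2  3  4  5  6  7
 c  3  2  2  2  2  3  4  5  6  6
 b  4  3  3  2  3  2  3  4  5  6
 c  5  4  4  3  2  3  3  4  5  5
 a  6  5  4  4  3  3  3  3  4  5
 c  7  6  5  5  4  4  4  4  4  4
 a  8  7  6  6  5  5  4  4  4  5
 b  9  8  7  6  6  5  5  5  5  5

2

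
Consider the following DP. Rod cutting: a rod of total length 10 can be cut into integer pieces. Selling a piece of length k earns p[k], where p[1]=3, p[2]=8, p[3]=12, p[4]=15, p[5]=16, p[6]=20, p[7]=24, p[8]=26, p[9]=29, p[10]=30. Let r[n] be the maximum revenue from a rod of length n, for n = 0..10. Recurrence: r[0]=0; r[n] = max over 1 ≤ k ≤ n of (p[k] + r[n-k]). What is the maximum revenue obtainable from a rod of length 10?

40

   n    0    1    2    3    4    5    6    7    8    9   10
r[n]    0    3    8   12   16   20   24   28   32   36   40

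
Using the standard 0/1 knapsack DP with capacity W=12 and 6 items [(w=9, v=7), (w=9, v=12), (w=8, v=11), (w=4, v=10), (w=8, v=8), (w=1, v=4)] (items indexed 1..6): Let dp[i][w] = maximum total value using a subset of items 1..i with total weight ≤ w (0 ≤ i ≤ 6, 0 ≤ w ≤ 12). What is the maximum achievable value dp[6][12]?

i\w   0   1   2   3   4   5   6   7   8   9  10  11  12
  0   0   0   0   0   0   0   0   0   0   0   0   0   0
  1   0   0   0   0   0   0   0   0   0   7   7   7   7
  2   0   0   0   0   0   0   0   0   0  12  12  12  12
  3   0   0   0   0   0   0   0   0  11  12  12  12  12
  4   0   0   0   0  10  10  10  10  11  12  12  12  21
  5   0   0   0   0  10  10  10  10  11  12  12  12  21
  6   0   4   4   4  10  14  14  14  14  15  16  16  21

21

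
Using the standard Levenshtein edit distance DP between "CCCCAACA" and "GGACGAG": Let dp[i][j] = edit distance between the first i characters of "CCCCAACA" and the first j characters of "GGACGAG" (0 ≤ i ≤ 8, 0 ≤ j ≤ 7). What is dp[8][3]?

   ''  G  G  A  C  G  A  G
''  0  1  2  3  4  5  6  7
 C  1  1  2  3  3  4  5  6
 C  2  2  2  3  3  4  5  6
 C  3  3  3  3  3  4  5  6
 C  4  4  4  4  3  4  5  6
 A  5  5  5  4  4  4  4  5
 A  6  6  6  5  5  5  4  5
 C  7  7  7  6  5  6  5  5
 A  8  8  8  7  6  6  6  6

7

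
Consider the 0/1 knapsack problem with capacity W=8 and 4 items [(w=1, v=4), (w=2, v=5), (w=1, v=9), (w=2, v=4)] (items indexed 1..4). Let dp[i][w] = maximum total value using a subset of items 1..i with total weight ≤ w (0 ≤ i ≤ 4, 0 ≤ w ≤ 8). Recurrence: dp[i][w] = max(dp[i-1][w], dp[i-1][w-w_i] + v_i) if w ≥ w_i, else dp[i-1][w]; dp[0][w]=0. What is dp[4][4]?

i\w   0   1   2   3   4   5   6   7   8
  0   0   0   0   0   0   0   0   0   0
  1   0   4   4   4   4   4   4   4   4
  2   0   4   5   9   9   9   9   9   9
  3   0   9  13  14  18  18  18  18  18
  4   0   9  13  14  18  18  22  22  22

18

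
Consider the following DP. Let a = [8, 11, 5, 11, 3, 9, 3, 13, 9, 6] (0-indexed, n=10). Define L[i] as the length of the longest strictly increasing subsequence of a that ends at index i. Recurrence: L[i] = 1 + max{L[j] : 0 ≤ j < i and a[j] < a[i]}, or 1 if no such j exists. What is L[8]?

2

   i    0    1    2    3    4    5    6    7    8    9
a[i]    8   11    5   11    3    9    3   13    9    6
L[i]    1    2    1    2    1    2    1    3    2    2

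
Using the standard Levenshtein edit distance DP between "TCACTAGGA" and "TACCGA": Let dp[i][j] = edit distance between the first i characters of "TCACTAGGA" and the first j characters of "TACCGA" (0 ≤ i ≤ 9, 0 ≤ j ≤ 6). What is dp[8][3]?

   ''  T  A  C  C  G  A
''  0  1  2  3  4  5  6
 T  1  0  1  2  3  4  5
 C  2  1  1  1  2  3  4
 A  3  2  1  2  2  3  3
 C  4  3  2  1  2  3  4
 T  5  4  3  2  2  3  4
 A  6  5  4  3  3  3  3
 G  7  6  5  4  4  3  4
 G  8  7  6  5  5  4  4
 A  9  8  7  6  6  5  4

5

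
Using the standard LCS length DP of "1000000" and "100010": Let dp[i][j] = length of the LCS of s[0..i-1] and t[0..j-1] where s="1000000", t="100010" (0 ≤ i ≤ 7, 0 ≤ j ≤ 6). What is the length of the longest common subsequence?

   ''  1  0  0  0  1  0
''  0  0  0  0  0  0  0
 1  0  1  1  1  1  1  1
 0  0  1  2  2  2  2  2
 0  0  1  2  3  3  3  3
 0  0  1  2  3  4  4  4
 0  0  1  2  3  4  4  5
 0  0  1  2  3  4  4  5
 0  0  1  2  3  4  4  5

5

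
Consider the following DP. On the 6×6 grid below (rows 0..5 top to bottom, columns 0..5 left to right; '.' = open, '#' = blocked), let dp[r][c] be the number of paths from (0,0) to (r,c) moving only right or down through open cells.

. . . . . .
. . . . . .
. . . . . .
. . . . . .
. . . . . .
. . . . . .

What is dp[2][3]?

10

r\c   0   1   2   3   4   5
  0   1   1   1   1   1   1
  1   1   2   3   4   5   6
  2   1   3   6  10  15  21
  3   1   4  10  20  35  56
  4   1   5  15  35  70 126
  5   1   6  21  56 126 252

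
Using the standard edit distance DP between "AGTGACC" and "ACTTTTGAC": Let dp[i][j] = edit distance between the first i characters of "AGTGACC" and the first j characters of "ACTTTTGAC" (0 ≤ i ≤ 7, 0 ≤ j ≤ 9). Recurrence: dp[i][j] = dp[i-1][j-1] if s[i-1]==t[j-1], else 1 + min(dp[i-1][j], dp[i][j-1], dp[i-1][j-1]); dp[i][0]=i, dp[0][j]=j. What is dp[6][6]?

4

   ''  A  C  T  T  T  T  G  A  C
''  0  1  2  3  4  5  6  7  8  9
 A  1  0  1  2  3  4  5  6  7  8
 G  2  1  1  2  3  4  5  5  6  7
 T  3  2  2  1  2  3  4  5  6  7
 G  4  3  3  2  2  3  4  4  5  6
 A  5  4  4  3  3  3  4  5  4  5
 C  6  5  4  4  4  4  4  5  5  4
 C  7  6  5  5  5  5  5  5  6  5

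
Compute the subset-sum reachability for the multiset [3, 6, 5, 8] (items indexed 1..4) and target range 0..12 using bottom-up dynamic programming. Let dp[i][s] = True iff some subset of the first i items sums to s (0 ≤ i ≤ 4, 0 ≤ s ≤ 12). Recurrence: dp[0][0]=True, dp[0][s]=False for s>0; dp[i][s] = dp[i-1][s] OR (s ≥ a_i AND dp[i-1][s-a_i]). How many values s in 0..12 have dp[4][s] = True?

i\s   0   1   2   3   4   5   6   7   8   9  10  11  12
  0   T   F   F   F   F   F   F   F   F   F   F   F   F
  1   T   F   F   T   F   F   F   F   F   F   F   F   F
  2   T   F   F   T   F   F   T   F   F   T   F   F   F
  3   T   F   F   T   F   T   T   F   T   T   F   T   F
  4   T   F   F   T   F   T   T   F   T   T   F   T   F

7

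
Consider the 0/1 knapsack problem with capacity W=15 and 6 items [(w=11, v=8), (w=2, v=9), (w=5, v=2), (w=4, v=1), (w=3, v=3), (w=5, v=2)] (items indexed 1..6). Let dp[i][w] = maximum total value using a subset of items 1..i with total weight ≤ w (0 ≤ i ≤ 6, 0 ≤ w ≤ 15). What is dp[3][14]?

17

i\w   0   1   2   3   4   5   6   7   8   9  10  11  12  13  14  15
  0   0   0   0   0   0   0   0   0   0   0   0   0   0   0   0   0
  1   0   0   0   0   0   0   0   0   0   0   0   8   8   8   8   8
  2   0   0   9   9   9   9   9   9   9   9   9   9   9  17  17  17
  3   0   0   9   9   9   9   9  11  11  11  11  11  11  17  17  17
  4   0   0   9   9   9   9  10  11  11  11  11  12  12  17  17  17
  5   0   0   9   9   9  12  12  12  12  13  14  14  14  17  17  17
  6   0   0   9   9   9  12  12  12  12  13  14  14  14  17  17  17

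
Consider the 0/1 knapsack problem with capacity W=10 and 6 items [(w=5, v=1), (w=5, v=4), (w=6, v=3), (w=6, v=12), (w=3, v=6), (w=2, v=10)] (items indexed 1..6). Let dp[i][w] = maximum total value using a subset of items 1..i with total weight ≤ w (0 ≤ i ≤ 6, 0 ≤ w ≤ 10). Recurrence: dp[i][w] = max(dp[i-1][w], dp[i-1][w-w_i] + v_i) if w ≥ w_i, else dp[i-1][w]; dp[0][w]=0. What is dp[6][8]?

i\w   0   1   2   3   4   5   6   7   8   9  10
  0   0   0   0   0   0   0   0   0   0   0   0
  1   0   0   0   0   0   1   1   1   1   1   1
  2   0   0   0   0   0   4   4   4   4   4   5
  3   0   0   0   0   0   4   4   4   4   4   5
  4   0   0   0   0   0   4  12  12  12  12  12
  5   0   0   0   6   6   6  12  12  12  18  18
  6   0   0  10  10  10  16  16  16  22  22  22

22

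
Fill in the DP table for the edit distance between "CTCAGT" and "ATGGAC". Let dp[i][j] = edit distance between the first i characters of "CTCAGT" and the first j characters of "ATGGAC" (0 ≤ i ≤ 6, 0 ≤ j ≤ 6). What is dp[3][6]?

4

   ''  A  T  G  G  A  C
''  0  1  2  3  4  5  6
 C  1  1  2  3  4  5  5
 T  2  2  1  2  3  4  5
 C  3  3  2  2  3  4  4
 A  4  3  3  3  3  3  4
 G  5  4  4  3  3  4  4
 T  6  5  4  4  4  4  5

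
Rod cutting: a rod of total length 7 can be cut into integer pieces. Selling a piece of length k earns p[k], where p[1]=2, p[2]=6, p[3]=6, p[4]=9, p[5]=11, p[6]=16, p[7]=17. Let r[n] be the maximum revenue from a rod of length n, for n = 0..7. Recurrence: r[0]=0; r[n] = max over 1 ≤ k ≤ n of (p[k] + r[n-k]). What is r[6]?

18

   n    0    1    2    3    4    5    6    7
r[n]    0    2    6    8   12   14   18   20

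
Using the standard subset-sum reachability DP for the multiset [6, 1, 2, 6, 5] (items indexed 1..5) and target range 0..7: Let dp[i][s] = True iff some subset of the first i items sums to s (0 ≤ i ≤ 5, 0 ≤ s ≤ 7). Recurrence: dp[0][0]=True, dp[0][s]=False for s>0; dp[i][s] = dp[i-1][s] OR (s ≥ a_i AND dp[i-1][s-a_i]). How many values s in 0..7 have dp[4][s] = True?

i\s   0   1   2   3   4   5   6   7
  0   T   F   F   F   F   F   F   F
  1   T   F   F   F   F   F   T   F
  2   T   T   F   F   F   F   T   T
  3   T   T   T   T   F   F   T   T
  4   T   T   T   T   F   F   T   T
  5   T   T   T   T   F   T   T   T

6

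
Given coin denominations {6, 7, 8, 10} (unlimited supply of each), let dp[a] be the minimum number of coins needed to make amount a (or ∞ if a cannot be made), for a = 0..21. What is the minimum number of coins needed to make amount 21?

 a  0  1  2  3  4  5  6  7  8  9 10 11 12 13 14 15 16 17 18 19 20 21
dp  0  -  -  -  -  -  1  1  1  -  1  -  2  2  2  2  2  2  2  3  2  3
(- denotes ∞ / unreachable)

3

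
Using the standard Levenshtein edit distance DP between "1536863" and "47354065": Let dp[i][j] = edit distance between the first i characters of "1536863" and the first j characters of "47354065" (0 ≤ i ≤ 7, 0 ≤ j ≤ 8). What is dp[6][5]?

5

   ''  4  7  3  5  4  0  6  5
''  0  1  2  3  4  5  6  7  8
 1  1  1  2  3  4  5  6  7  8
 5  2  2  2  3  3  4  5  6  7
 3  3  3  3  2  3  4  5  6  7
 6  4  4  4  3  3  4  5  5  6
 8  5  5  5  4  4  4  5  6  6
 6  6  6  6  5  5  5  5  5  6
 3  7  7  7  6  6  6  6  6  6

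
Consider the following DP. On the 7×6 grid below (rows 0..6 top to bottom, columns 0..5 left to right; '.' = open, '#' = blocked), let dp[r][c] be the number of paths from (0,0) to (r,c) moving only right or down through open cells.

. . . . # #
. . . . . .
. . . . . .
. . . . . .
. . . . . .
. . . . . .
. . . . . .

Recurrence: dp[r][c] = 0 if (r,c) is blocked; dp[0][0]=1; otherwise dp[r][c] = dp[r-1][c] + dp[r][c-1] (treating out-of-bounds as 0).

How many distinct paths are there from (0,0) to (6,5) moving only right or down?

455

r\c   0   1   2   3   4   5
  0   1   1   1   1   0   0
  1   1   2   3   4   4   4
  2   1   3   6  10  14  18
  3   1   4  10  20  34  52
  4   1   5  15  35  69 121
  5   1   6  21  56 125 246
  6   1   7  28  84 209 455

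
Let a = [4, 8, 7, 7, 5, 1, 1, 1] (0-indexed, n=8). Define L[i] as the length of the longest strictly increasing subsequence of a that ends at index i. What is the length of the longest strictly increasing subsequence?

   i    0    1    2    3    4    5    6    7
a[i]    4    8    7    7    5    1    1    1
L[i]    1    2    2    2    2    1    1    1

2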